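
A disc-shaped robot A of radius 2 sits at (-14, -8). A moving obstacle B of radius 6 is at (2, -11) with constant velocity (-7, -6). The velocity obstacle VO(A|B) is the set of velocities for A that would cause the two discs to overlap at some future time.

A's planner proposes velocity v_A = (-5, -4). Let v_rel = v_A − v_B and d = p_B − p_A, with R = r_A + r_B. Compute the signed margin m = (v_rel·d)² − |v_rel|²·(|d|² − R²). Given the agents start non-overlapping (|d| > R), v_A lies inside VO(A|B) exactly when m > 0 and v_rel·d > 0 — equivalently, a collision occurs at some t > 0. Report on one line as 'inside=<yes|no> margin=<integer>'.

d = (16, -3),  |d|² = 265;  R = 2+6 = 8,  c = 265−8² = 201
v_rel = (2, 2),  |v_rel|² = 8;  v_rel·d = (2)·(16) + (2)·(-3) = 26
8·t² − 52·t + 201 = 0  ⇒  m = 26² − 8·201 = -932
m = -932 < 0,  v_rel·d = 26 > 0  ⇒  outside

inside=no margin=-932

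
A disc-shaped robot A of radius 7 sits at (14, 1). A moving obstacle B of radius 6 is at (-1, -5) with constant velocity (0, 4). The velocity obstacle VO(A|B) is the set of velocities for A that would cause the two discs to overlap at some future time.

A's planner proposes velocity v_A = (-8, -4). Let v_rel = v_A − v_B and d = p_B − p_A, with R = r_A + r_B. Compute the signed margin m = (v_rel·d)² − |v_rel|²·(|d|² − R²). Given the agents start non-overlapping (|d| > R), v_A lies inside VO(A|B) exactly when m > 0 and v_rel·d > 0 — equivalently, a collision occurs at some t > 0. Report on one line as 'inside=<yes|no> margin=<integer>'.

d = (-15, -6),  |d|² = 261;  R = 7+6 = 13,  c = 261−13² = 92
v_rel = (-8, -8),  |v_rel|² = 128;  v_rel·d = (-8)·(-15) + (-8)·(-6) = 168
128·t² − 336·t + 92 = 0  ⇒  m = 168² − 128·92 = 16448
m = 16448 > 0,  v_rel·d = 168 > 0  ⇒  inside

inside=yes margin=16448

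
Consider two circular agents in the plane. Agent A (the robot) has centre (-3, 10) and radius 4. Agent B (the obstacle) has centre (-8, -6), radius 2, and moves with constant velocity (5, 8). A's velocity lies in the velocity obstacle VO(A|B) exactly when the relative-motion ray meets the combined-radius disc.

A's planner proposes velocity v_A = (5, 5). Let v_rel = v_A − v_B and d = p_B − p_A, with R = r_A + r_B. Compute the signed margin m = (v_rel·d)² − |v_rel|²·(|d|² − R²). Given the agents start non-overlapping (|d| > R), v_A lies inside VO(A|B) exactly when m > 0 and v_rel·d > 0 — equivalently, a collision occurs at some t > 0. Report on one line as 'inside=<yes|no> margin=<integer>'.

d = (-5, -16),  |d|² = 281;  R = 4+2 = 6,  c = 281−6² = 245
v_rel = (0, -3),  |v_rel|² = 9;  v_rel·d = (0)·(-5) + (-3)·(-16) = 48
9·t² − 96·t + 245 = 0  ⇒  m = 48² − 9·245 = 99
m = 99 > 0,  v_rel·d = 48 > 0  ⇒  inside

inside=yes margin=99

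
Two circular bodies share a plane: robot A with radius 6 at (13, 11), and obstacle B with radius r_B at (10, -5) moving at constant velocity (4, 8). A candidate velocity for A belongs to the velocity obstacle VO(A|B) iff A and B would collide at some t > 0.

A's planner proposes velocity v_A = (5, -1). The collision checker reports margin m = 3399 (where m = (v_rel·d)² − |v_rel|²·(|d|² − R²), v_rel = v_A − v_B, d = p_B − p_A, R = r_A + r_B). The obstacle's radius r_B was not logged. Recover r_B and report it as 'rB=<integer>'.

m = 3399
d = (-3, -16);  v_rel = (1, -9),  |v_rel|² = 82
v_rel×d = (1)·(-16) − (-9)·(-3) = -43
since m = R²·82 − (-43)²:  R² = (1849 + 3399) / 82 = 64
R = √64 = 8  ⇒  r_B = 8 − 6 = 2

rB=2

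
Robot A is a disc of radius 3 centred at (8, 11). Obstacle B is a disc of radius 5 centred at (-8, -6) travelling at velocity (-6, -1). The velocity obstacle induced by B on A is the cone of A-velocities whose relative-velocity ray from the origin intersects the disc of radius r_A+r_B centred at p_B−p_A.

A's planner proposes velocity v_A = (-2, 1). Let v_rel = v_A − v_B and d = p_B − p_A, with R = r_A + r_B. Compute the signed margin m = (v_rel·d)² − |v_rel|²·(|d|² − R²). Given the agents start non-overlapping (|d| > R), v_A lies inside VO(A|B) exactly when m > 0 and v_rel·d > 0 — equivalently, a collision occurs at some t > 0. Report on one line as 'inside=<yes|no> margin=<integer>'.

d = (-16, -17),  |d|² = 545;  R = 3+5 = 8,  c = 545−8² = 481
v_rel = (4, 2),  |v_rel|² = 20;  v_rel·d = (4)·(-16) + (2)·(-17) = -98
20·t² + 196·t + 481 = 0  ⇒  m = (-98)² − 20·481 = -16
m = -16 < 0,  v_rel·d = -98 < 0  ⇒  outside

inside=no margin=-16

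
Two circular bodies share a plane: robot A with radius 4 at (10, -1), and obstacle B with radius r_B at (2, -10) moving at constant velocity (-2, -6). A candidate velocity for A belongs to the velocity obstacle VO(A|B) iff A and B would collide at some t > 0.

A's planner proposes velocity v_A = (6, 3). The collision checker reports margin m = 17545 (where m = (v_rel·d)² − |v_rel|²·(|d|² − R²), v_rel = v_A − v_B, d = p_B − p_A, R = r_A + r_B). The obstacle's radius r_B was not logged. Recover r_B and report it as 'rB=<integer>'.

m = 17545
d = (-8, -9);  v_rel = (8, 9),  |v_rel|² = 145
v_rel×d = (8)·(-9) − (9)·(-8) = 0
since m = R²·145 − 0²:  R² = (0 + 17545) / 145 = 121
R = √121 = 11  ⇒  r_B = 11 − 4 = 7

rB=7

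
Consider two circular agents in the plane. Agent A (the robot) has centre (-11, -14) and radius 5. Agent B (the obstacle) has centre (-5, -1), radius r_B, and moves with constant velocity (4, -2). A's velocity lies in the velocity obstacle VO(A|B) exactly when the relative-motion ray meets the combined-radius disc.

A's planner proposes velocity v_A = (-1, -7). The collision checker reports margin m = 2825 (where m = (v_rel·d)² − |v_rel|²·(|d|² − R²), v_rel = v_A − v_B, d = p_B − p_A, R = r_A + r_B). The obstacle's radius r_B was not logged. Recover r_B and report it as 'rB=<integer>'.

m = 2825
d = (6, 13);  v_rel = (-5, -5),  |v_rel|² = 50
v_rel×d = (-5)·(13) − (-5)·(6) = -35
since m = R²·50 − (-35)²:  R² = (1225 + 2825) / 50 = 81
R = √81 = 9  ⇒  r_B = 9 − 5 = 4

rB=4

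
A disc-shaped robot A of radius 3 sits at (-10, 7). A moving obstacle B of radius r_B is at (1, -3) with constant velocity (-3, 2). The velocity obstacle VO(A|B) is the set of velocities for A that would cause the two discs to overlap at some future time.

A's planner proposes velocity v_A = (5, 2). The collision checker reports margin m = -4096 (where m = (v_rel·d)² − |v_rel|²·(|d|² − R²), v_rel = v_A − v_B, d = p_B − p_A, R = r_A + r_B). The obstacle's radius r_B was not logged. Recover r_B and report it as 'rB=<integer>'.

m = -4096
d = (11, -10);  v_rel = (8, 0),  |v_rel|² = 64
v_rel×d = (8)·(-10) − (0)·(11) = -80
since m = R²·64 − (-80)²:  R² = (6400 + -4096) / 64 = 36
R = √36 = 6  ⇒  r_B = 6 − 3 = 3

rB=3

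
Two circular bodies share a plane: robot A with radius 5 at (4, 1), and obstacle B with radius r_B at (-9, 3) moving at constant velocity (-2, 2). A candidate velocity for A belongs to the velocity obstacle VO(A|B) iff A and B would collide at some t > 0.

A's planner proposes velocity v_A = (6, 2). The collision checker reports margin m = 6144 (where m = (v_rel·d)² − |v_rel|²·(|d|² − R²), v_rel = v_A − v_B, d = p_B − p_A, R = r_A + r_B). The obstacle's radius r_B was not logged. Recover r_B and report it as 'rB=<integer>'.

m = 6144
d = (-13, 2);  v_rel = (8, 0),  |v_rel|² = 64
v_rel×d = (8)·(2) − (0)·(-13) = 16
since m = R²·64 − 16²:  R² = (256 + 6144) / 64 = 100
R = √100 = 10  ⇒  r_B = 10 − 5 = 5

rB=5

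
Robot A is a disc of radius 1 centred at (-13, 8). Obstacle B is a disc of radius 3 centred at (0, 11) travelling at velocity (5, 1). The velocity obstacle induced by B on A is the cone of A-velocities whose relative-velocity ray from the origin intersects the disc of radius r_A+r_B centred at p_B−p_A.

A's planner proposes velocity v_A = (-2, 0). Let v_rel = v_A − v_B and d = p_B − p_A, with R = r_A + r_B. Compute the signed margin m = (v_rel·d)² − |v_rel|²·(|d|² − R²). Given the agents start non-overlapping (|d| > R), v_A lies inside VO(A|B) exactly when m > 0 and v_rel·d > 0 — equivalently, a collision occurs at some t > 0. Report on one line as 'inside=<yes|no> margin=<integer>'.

d = (13, 3),  |d|² = 178;  R = 1+3 = 4,  c = 178−4² = 162
v_rel = (-7, -1),  |v_rel|² = 50;  v_rel·d = (-7)·(13) + (-1)·(3) = -94
50·t² + 188·t + 162 = 0  ⇒  m = (-94)² − 50·162 = 736
m = 736 > 0,  v_rel·d = -94 < 0  ⇒  outside

inside=no margin=736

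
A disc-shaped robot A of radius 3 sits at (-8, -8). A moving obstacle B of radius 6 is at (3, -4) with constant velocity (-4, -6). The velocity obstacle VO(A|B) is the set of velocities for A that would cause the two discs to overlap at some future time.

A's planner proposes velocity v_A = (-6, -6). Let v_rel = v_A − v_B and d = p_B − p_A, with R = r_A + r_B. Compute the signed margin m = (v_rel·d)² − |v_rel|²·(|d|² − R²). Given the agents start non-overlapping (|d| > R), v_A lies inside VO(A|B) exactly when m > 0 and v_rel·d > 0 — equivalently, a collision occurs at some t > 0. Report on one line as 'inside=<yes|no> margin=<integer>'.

d = (11, 4),  |d|² = 137;  R = 3+6 = 9,  c = 137−9² = 56
v_rel = (-2, 0),  |v_rel|² = 4;  v_rel·d = (-2)·(11) + (0)·(4) = -22
4·t² + 44·t + 56 = 0  ⇒  m = (-22)² − 4·56 = 260
m = 260 > 0,  v_rel·d = -22 < 0  ⇒  outside

inside=no margin=260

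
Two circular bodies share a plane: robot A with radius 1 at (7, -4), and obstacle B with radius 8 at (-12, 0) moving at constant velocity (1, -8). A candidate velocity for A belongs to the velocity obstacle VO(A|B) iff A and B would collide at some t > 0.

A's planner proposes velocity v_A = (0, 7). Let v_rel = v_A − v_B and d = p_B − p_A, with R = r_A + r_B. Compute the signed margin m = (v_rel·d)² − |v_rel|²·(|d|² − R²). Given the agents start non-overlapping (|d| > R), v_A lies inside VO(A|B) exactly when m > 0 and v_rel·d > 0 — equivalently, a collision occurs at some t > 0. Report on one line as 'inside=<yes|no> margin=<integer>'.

d = (-19, 4),  |d|² = 377;  R = 1+8 = 9,  c = 377−9² = 296
v_rel = (-1, 15),  |v_rel|² = 226;  v_rel·d = (-1)·(-19) + (15)·(4) = 79
226·t² − 158·t + 296 = 0  ⇒  m = 79² − 226·296 = -60655
m = -60655 < 0,  v_rel·d = 79 > 0  ⇒  outside

inside=no margin=-60655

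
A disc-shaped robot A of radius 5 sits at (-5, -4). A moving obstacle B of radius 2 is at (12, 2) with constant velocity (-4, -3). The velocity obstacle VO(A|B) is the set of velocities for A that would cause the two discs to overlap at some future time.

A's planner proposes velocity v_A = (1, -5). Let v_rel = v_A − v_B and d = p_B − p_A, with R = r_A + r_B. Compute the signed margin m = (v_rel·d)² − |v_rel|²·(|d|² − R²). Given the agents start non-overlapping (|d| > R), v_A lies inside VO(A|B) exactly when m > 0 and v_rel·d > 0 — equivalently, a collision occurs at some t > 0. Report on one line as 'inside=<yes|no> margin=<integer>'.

d = (17, 6),  |d|² = 325;  R = 5+2 = 7,  c = 325−7² = 276
v_rel = (5, -2),  |v_rel|² = 29;  v_rel·d = (5)·(17) + (-2)·(6) = 73
29·t² − 146·t + 276 = 0  ⇒  m = 73² − 29·276 = -2675
m = -2675 < 0,  v_rel·d = 73 > 0  ⇒  outside

inside=no margin=-2675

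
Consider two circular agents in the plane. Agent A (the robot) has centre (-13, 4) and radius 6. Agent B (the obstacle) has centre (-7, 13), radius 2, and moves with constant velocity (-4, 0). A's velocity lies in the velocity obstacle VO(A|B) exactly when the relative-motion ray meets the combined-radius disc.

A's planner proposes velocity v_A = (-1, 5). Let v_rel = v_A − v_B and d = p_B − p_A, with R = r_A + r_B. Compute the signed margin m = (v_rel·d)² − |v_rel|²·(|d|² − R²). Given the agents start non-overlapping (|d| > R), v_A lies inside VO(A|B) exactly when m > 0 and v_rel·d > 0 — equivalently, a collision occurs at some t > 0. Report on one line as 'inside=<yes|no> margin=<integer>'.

d = (6, 9),  |d|² = 117;  R = 6+2 = 8,  c = 117−8² = 53
v_rel = (3, 5),  |v_rel|² = 34;  v_rel·d = (3)·(6) + (5)·(9) = 63
34·t² − 126·t + 53 = 0  ⇒  m = 63² − 34·53 = 2167
m = 2167 > 0,  v_rel·d = 63 > 0  ⇒  inside

inside=yes margin=2167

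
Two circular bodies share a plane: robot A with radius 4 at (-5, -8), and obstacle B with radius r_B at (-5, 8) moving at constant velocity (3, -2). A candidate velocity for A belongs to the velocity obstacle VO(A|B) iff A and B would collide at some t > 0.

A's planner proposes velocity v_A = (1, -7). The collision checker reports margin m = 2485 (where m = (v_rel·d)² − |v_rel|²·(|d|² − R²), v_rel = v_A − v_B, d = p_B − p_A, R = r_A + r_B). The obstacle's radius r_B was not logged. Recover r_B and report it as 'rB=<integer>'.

m = 2485
d = (0, 16);  v_rel = (-2, -5),  |v_rel|² = 29
v_rel×d = (-2)·(16) − (-5)·(0) = -32
since m = R²·29 − (-32)²:  R² = (1024 + 2485) / 29 = 121
R = √121 = 11  ⇒  r_B = 11 − 4 = 7

rB=7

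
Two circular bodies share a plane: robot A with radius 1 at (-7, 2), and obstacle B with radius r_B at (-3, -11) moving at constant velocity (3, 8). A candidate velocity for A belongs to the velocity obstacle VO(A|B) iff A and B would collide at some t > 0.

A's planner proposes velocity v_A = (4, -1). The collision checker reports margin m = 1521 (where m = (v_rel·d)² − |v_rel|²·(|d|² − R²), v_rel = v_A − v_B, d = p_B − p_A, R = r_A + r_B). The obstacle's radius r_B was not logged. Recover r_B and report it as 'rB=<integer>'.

m = 1521
d = (4, -13);  v_rel = (1, -9),  |v_rel|² = 82
v_rel×d = (1)·(-13) − (-9)·(4) = 23
since m = R²·82 − 23²:  R² = (529 + 1521) / 82 = 25
R = √25 = 5  ⇒  r_B = 5 − 1 = 4

rB=4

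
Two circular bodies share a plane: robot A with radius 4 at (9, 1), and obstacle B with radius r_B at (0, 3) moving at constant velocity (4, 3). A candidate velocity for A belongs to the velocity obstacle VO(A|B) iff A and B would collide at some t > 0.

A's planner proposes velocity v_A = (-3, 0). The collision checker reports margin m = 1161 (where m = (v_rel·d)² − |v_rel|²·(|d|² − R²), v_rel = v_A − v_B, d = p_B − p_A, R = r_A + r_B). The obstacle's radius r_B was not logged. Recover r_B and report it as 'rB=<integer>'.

m = 1161
d = (-9, 2);  v_rel = (-7, -3),  |v_rel|² = 58
v_rel×d = (-7)·(2) − (-3)·(-9) = -41
since m = R²·58 − (-41)²:  R² = (1681 + 1161) / 58 = 49
R = √49 = 7  ⇒  r_B = 7 − 4 = 3

rB=3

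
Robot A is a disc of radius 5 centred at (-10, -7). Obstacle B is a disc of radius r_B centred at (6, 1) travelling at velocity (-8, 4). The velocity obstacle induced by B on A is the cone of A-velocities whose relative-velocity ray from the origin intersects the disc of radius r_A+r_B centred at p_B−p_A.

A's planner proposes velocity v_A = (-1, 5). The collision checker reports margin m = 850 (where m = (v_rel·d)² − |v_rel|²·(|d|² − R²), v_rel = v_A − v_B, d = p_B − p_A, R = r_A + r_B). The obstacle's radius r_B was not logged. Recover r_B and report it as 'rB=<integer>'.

m = 850
d = (16, 8);  v_rel = (7, 1),  |v_rel|² = 50
v_rel×d = (7)·(8) − (1)·(16) = 40
since m = R²·50 − 40²:  R² = (1600 + 850) / 50 = 49
R = √49 = 7  ⇒  r_B = 7 − 5 = 2

rB=2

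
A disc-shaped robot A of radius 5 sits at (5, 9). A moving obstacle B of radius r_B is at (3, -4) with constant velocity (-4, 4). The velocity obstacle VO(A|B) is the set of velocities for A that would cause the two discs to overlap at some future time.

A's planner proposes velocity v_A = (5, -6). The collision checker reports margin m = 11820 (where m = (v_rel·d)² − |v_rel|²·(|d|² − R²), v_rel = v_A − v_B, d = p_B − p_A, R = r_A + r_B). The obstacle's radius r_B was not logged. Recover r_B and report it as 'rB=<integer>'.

m = 11820
d = (-2, -13);  v_rel = (9, -10),  |v_rel|² = 181
v_rel×d = (9)·(-13) − (-10)·(-2) = -137
since m = R²·181 − (-137)²:  R² = (18769 + 11820) / 181 = 169
R = √169 = 13  ⇒  r_B = 13 − 5 = 8

rB=8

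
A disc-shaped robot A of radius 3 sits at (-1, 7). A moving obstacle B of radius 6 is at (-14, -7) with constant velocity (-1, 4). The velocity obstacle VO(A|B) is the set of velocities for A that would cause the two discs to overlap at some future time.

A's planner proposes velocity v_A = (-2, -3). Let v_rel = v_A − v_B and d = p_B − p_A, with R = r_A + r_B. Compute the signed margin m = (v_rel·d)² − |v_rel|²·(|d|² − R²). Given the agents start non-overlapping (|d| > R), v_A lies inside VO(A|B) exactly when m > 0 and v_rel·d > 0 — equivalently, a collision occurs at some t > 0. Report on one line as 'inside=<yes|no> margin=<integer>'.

d = (-13, -14),  |d|² = 365;  R = 3+6 = 9,  c = 365−9² = 284
v_rel = (-1, -7),  |v_rel|² = 50;  v_rel·d = (-1)·(-13) + (-7)·(-14) = 111
50·t² − 222·t + 284 = 0  ⇒  m = 111² − 50·284 = -1879
m = -1879 < 0,  v_rel·d = 111 > 0  ⇒  outside

inside=no margin=-1879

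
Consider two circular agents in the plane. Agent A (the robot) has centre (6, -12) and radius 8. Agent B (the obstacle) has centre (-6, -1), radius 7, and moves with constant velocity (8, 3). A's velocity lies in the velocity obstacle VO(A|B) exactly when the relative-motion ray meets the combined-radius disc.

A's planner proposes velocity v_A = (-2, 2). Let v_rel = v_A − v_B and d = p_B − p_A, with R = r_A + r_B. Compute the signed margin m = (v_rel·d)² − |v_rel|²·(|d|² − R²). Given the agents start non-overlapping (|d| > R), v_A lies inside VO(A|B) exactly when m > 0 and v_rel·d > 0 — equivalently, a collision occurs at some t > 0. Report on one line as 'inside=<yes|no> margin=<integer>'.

d = (-12, 11),  |d|² = 265;  R = 8+7 = 15,  c = 265−15² = 40
v_rel = (-10, -1),  |v_rel|² = 101;  v_rel·d = (-10)·(-12) + (-1)·(11) = 109
101·t² − 218·t + 40 = 0  ⇒  m = 109² − 101·40 = 7841
m = 7841 > 0,  v_rel·d = 109 > 0  ⇒  inside

inside=yes margin=7841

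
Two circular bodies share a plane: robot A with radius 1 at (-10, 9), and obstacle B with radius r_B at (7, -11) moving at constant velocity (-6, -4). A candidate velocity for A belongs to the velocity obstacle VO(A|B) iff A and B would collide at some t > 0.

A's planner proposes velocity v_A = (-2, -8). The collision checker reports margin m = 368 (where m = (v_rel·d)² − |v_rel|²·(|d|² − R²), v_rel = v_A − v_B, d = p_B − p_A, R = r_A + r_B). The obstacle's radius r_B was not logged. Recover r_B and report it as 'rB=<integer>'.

m = 368
d = (17, -20);  v_rel = (4, -4),  |v_rel|² = 32
v_rel×d = (4)·(-20) − (-4)·(17) = -12
since m = R²·32 − (-12)²:  R² = (144 + 368) / 32 = 16
R = √16 = 4  ⇒  r_B = 4 − 1 = 3

rB=3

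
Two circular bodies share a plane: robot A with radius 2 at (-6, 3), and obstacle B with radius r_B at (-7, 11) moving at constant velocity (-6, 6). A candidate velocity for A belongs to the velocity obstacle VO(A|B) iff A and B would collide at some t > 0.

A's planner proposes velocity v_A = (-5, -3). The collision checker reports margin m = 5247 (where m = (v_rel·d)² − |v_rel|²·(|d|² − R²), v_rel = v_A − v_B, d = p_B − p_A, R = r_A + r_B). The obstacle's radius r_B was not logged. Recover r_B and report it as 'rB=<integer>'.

m = 5247
d = (-1, 8);  v_rel = (1, -9),  |v_rel|² = 82
v_rel×d = (1)·(8) − (-9)·(-1) = -1
since m = R²·82 − (-1)²:  R² = (1 + 5247) / 82 = 64
R = √64 = 8  ⇒  r_B = 8 − 2 = 6

rB=6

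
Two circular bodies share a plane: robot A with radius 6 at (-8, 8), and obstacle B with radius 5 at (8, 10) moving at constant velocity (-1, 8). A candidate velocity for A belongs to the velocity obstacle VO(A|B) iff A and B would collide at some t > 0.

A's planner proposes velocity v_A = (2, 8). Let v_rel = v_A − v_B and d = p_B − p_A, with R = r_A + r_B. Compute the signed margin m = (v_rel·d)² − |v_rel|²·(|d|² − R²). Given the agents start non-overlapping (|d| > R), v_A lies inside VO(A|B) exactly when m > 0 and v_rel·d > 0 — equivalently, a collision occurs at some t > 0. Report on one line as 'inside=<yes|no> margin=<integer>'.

d = (16, 2),  |d|² = 260;  R = 6+5 = 11,  c = 260−11² = 139
v_rel = (3, 0),  |v_rel|² = 9;  v_rel·d = (3)·(16) + (0)·(2) = 48
9·t² − 96·t + 139 = 0  ⇒  m = 48² − 9·139 = 1053
m = 1053 > 0,  v_rel·d = 48 > 0  ⇒  inside

inside=yes margin=1053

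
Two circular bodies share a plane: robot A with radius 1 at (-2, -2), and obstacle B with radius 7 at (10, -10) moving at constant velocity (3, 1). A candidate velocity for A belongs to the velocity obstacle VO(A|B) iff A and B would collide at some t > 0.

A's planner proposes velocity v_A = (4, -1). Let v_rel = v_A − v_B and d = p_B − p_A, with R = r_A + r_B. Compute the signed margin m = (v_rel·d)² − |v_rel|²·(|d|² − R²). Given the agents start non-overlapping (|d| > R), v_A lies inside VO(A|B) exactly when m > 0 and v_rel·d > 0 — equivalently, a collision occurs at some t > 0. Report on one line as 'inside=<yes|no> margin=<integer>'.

d = (12, -8),  |d|² = 208;  R = 1+7 = 8,  c = 208−8² = 144
v_rel = (1, -2),  |v_rel|² = 5;  v_rel·d = (1)·(12) + (-2)·(-8) = 28
5·t² − 56·t + 144 = 0  ⇒  m = 28² − 5·144 = 64
m = 64 > 0,  v_rel·d = 28 > 0  ⇒  inside

inside=yes margin=64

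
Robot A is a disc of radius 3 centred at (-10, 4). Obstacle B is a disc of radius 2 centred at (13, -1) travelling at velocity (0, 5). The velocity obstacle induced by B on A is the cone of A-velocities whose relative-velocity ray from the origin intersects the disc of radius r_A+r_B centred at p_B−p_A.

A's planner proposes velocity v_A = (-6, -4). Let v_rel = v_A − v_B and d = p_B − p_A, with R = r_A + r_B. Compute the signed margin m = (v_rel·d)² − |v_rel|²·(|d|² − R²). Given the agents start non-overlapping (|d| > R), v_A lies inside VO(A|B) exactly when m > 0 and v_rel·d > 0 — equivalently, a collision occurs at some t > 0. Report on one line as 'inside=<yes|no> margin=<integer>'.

d = (23, -5),  |d|² = 554;  R = 3+2 = 5,  c = 554−5² = 529
v_rel = (-6, -9),  |v_rel|² = 117;  v_rel·d = (-6)·(23) + (-9)·(-5) = -93
117·t² + 186·t + 529 = 0  ⇒  m = (-93)² − 117·529 = -53244
m = -53244 < 0,  v_rel·d = -93 < 0  ⇒  outside

inside=no margin=-53244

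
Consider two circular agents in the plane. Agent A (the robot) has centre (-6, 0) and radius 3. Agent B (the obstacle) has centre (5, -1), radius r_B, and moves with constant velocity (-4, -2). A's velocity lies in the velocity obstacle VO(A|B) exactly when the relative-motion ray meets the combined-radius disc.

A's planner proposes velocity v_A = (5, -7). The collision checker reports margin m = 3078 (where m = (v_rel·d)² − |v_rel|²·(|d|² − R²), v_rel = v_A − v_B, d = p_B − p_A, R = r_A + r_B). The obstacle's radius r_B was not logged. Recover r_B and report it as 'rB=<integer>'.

m = 3078
d = (11, -1);  v_rel = (9, -5),  |v_rel|² = 106
v_rel×d = (9)·(-1) − (-5)·(11) = 46
since m = R²·106 − 46²:  R² = (2116 + 3078) / 106 = 49
R = √49 = 7  ⇒  r_B = 7 − 3 = 4

rB=4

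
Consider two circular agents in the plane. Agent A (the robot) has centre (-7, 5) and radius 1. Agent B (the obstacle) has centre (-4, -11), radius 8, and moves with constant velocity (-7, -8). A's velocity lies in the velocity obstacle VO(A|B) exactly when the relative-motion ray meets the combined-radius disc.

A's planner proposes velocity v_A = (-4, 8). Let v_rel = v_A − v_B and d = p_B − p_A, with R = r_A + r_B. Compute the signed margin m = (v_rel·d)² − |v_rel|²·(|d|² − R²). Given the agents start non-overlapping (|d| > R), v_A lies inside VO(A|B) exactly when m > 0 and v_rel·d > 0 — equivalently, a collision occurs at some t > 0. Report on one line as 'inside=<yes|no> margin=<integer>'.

d = (3, -16),  |d|² = 265;  R = 1+8 = 9,  c = 265−9² = 184
v_rel = (3, 16),  |v_rel|² = 265;  v_rel·d = (3)·(3) + (16)·(-16) = -247
265·t² + 494·t + 184 = 0  ⇒  m = (-247)² − 265·184 = 12249
m = 12249 > 0,  v_rel·d = -247 < 0  ⇒  outside

inside=no margin=12249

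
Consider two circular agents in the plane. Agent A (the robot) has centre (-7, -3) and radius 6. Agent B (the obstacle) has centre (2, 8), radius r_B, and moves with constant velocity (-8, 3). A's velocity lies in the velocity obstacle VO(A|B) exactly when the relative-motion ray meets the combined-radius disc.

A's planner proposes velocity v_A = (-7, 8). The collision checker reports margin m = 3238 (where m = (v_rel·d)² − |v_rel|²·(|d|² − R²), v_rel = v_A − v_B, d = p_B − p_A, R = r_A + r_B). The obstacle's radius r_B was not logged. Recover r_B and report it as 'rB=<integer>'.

m = 3238
d = (9, 11);  v_rel = (1, 5),  |v_rel|² = 26
v_rel×d = (1)·(11) − (5)·(9) = -34
since m = R²·26 − (-34)²:  R² = (1156 + 3238) / 26 = 169
R = √169 = 13  ⇒  r_B = 13 − 6 = 7

rB=7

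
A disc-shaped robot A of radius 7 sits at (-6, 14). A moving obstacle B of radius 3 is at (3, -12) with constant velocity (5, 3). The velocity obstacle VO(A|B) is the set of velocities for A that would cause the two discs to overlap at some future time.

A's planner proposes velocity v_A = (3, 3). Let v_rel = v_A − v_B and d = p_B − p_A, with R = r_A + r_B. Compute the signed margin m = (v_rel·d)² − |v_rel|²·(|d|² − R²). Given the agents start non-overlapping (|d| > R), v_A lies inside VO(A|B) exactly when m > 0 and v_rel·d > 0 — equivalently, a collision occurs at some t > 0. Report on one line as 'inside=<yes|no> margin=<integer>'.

d = (9, -26),  |d|² = 757;  R = 7+3 = 10,  c = 757−10² = 657
v_rel = (-2, 0),  |v_rel|² = 4;  v_rel·d = (-2)·(9) + (0)·(-26) = -18
4·t² + 36·t + 657 = 0  ⇒  m = (-18)² − 4·657 = -2304
m = -2304 < 0,  v_rel·d = -18 < 0  ⇒  outside

inside=no margin=-2304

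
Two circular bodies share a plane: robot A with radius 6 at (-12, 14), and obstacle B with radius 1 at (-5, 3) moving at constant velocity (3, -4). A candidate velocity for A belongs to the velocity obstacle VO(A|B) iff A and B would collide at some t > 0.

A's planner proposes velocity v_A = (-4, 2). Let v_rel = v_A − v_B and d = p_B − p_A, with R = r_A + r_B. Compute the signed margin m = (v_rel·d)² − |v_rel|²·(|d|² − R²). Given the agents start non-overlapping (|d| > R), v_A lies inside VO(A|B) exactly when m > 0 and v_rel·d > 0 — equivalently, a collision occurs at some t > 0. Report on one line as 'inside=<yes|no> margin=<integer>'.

d = (7, -11),  |d|² = 170;  R = 6+1 = 7,  c = 170−7² = 121
v_rel = (-7, 6),  |v_rel|² = 85;  v_rel·d = (-7)·(7) + (6)·(-11) = -115
85·t² + 230·t + 121 = 0  ⇒  m = (-115)² − 85·121 = 2940
m = 2940 > 0,  v_rel·d = -115 < 0  ⇒  outside

inside=no margin=2940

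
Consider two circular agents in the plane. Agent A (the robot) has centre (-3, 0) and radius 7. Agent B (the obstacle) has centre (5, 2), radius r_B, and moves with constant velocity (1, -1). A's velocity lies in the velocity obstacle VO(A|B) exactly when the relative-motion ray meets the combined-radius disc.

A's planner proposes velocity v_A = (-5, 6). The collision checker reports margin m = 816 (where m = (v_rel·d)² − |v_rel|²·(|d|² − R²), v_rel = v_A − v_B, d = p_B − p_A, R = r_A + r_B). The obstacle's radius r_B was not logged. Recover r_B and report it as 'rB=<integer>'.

m = 816
d = (8, 2);  v_rel = (-6, 7),  |v_rel|² = 85
v_rel×d = (-6)·(2) − (7)·(8) = -68
since m = R²·85 − (-68)²:  R² = (4624 + 816) / 85 = 64
R = √64 = 8  ⇒  r_B = 8 − 7 = 1

rB=1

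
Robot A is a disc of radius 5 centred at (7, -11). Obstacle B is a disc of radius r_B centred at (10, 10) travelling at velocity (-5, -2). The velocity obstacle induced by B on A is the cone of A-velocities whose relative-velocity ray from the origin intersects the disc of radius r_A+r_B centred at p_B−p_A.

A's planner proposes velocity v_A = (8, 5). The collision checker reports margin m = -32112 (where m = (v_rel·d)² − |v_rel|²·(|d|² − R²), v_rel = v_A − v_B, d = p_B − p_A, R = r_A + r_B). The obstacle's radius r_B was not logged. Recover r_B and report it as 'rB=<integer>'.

m = -32112
d = (3, 21);  v_rel = (13, 7),  |v_rel|² = 218
v_rel×d = (13)·(21) − (7)·(3) = 252
since m = R²·218 − 252²:  R² = (63504 + -32112) / 218 = 144
R = √144 = 12  ⇒  r_B = 12 − 5 = 7

rB=7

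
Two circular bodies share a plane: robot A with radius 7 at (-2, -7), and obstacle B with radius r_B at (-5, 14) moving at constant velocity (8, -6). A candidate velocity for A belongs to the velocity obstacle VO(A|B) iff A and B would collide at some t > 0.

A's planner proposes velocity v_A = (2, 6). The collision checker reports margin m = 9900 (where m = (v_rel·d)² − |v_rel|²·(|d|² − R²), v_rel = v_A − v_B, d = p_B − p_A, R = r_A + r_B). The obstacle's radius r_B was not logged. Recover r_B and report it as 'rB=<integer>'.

m = 9900
d = (-3, 21);  v_rel = (-6, 12),  |v_rel|² = 180
v_rel×d = (-6)·(21) − (12)·(-3) = -90
since m = R²·180 − (-90)²:  R² = (8100 + 9900) / 180 = 100
R = √100 = 10  ⇒  r_B = 10 − 7 = 3

rB=3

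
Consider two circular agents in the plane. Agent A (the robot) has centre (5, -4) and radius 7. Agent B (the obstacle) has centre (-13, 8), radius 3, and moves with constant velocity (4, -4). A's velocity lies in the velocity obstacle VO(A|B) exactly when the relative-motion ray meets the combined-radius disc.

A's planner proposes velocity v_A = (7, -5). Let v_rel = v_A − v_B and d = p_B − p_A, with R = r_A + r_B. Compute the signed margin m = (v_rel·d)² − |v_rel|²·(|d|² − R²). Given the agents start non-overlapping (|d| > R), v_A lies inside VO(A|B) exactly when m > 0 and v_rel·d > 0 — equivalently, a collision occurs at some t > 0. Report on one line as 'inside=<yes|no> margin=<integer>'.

d = (-18, 12),  |d|² = 468;  R = 7+3 = 10,  c = 468−10² = 368
v_rel = (3, -1),  |v_rel|² = 10;  v_rel·d = (3)·(-18) + (-1)·(12) = -66
10·t² + 132·t + 368 = 0  ⇒  m = (-66)² − 10·368 = 676
m = 676 > 0,  v_rel·d = -66 < 0  ⇒  outside

inside=no margin=676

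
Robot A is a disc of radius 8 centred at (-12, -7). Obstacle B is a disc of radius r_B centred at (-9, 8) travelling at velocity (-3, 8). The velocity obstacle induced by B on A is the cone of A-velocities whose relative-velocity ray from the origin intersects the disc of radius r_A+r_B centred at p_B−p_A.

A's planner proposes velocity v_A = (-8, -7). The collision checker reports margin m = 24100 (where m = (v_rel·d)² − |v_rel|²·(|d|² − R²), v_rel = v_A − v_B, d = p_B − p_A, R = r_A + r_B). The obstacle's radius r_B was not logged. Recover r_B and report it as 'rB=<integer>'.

m = 24100
d = (3, 15);  v_rel = (-5, -15),  |v_rel|² = 250
v_rel×d = (-5)·(15) − (-15)·(3) = -30
since m = R²·250 − (-30)²:  R² = (900 + 24100) / 250 = 100
R = √100 = 10  ⇒  r_B = 10 − 8 = 2

rB=2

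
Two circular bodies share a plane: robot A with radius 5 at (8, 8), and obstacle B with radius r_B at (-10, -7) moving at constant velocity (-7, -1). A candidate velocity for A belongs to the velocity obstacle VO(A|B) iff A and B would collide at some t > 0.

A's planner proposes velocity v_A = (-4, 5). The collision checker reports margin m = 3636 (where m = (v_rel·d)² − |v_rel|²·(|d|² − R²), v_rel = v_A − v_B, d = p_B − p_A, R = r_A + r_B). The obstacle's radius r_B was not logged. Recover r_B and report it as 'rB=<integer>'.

m = 3636
d = (-18, -15);  v_rel = (3, 6),  |v_rel|² = 45
v_rel×d = (3)·(-15) − (6)·(-18) = 63
since m = R²·45 − 63²:  R² = (3969 + 3636) / 45 = 169
R = √169 = 13  ⇒  r_B = 13 − 5 = 8

rB=8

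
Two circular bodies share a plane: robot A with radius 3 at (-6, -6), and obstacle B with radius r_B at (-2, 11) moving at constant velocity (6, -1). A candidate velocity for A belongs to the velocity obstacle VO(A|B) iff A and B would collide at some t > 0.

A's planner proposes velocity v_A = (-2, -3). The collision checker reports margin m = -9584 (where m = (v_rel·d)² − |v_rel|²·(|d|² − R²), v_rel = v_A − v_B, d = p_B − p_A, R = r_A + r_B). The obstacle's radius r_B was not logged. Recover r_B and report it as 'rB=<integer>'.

m = -9584
d = (4, 17);  v_rel = (-8, -2),  |v_rel|² = 68
v_rel×d = (-8)·(17) − (-2)·(4) = -128
since m = R²·68 − (-128)²:  R² = (16384 + -9584) / 68 = 100
R = √100 = 10  ⇒  r_B = 10 − 3 = 7

rB=7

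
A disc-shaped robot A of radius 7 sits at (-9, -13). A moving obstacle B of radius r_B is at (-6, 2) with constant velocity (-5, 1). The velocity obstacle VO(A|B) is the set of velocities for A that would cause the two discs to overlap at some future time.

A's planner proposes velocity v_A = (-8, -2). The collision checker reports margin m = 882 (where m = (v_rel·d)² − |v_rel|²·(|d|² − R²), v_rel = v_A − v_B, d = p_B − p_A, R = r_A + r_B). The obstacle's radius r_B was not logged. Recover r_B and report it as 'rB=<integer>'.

m = 882
d = (3, 15);  v_rel = (-3, -3),  |v_rel|² = 18
v_rel×d = (-3)·(15) − (-3)·(3) = -36
since m = R²·18 − (-36)²:  R² = (1296 + 882) / 18 = 121
R = √121 = 11  ⇒  r_B = 11 − 7 = 4

rB=4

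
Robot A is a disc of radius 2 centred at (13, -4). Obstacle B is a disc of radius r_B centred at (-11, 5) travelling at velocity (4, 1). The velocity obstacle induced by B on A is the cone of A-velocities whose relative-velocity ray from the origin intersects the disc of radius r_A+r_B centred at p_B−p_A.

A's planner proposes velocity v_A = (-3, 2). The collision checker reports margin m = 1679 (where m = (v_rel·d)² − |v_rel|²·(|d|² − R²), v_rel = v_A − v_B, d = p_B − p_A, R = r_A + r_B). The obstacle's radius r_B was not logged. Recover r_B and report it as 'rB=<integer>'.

m = 1679
d = (-24, 9);  v_rel = (-7, 1),  |v_rel|² = 50
v_rel×d = (-7)·(9) − (1)·(-24) = -39
since m = R²·50 − (-39)²:  R² = (1521 + 1679) / 50 = 64
R = √64 = 8  ⇒  r_B = 8 − 2 = 6

rB=6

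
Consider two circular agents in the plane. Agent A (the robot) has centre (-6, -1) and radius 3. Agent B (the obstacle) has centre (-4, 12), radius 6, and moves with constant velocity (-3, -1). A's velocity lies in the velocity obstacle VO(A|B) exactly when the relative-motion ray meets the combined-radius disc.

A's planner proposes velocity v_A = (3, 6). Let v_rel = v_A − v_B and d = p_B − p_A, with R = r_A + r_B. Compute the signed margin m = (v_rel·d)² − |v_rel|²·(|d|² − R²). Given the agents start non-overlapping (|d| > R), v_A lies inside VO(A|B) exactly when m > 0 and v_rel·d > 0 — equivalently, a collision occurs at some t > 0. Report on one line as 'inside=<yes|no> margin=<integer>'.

d = (2, 13),  |d|² = 173;  R = 3+6 = 9,  c = 173−9² = 92
v_rel = (6, 7),  |v_rel|² = 85;  v_rel·d = (6)·(2) + (7)·(13) = 103
85·t² − 206·t + 92 = 0  ⇒  m = 103² − 85·92 = 2789
m = 2789 > 0,  v_rel·d = 103 > 0  ⇒  inside

inside=yes margin=2789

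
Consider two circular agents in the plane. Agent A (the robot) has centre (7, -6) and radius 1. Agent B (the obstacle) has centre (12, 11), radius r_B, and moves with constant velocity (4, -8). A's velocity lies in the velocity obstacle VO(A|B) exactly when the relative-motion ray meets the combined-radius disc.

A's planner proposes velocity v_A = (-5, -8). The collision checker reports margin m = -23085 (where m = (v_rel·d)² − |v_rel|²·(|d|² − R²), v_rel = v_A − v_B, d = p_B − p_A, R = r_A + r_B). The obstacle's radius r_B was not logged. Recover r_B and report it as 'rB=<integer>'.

m = -23085
d = (5, 17);  v_rel = (-9, 0),  |v_rel|² = 81
v_rel×d = (-9)·(17) − (0)·(5) = -153
since m = R²·81 − (-153)²:  R² = (23409 + -23085) / 81 = 4
R = √4 = 2  ⇒  r_B = 2 − 1 = 1

rB=1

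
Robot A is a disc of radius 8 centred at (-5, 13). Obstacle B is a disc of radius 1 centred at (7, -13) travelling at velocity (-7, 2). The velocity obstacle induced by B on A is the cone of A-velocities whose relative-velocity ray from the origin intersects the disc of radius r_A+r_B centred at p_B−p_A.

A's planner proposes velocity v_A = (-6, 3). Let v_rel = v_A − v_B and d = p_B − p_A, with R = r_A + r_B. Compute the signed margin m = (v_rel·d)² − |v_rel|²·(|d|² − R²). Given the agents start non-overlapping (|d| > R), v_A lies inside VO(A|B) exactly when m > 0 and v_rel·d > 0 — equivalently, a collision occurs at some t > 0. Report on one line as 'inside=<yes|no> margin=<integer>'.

d = (12, -26),  |d|² = 820;  R = 8+1 = 9,  c = 820−9² = 739
v_rel = (1, 1),  |v_rel|² = 2;  v_rel·d = (1)·(12) + (1)·(-26) = -14
2·t² + 28·t + 739 = 0  ⇒  m = (-14)² − 2·739 = -1282
m = -1282 < 0,  v_rel·d = -14 < 0  ⇒  outside

inside=no margin=-1282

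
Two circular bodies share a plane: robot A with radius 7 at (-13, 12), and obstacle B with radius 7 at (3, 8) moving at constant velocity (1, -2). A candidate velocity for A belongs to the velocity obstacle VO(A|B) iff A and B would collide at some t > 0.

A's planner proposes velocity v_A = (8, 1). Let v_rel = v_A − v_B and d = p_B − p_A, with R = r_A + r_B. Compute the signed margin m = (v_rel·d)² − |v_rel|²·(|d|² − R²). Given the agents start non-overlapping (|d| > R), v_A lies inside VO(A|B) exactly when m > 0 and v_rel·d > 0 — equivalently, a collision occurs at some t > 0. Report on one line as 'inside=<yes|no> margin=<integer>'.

d = (16, -4),  |d|² = 272;  R = 7+7 = 14,  c = 272−14² = 76
v_rel = (7, 3),  |v_rel|² = 58;  v_rel·d = (7)·(16) + (3)·(-4) = 100
58·t² − 200·t + 76 = 0  ⇒  m = 100² − 58·76 = 5592
m = 5592 > 0,  v_rel·d = 100 > 0  ⇒  inside

inside=yes margin=5592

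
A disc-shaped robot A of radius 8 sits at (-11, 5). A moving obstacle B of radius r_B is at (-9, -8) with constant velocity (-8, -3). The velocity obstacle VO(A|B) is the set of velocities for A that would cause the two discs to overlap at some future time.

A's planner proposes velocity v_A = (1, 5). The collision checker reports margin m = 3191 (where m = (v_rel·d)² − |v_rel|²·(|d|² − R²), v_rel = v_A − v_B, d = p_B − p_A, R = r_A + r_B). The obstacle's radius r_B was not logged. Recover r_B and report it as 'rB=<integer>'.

m = 3191
d = (2, -13);  v_rel = (9, 8),  |v_rel|² = 145
v_rel×d = (9)·(-13) − (8)·(2) = -133
since m = R²·145 − (-133)²:  R² = (17689 + 3191) / 145 = 144
R = √144 = 12  ⇒  r_B = 12 − 8 = 4

rB=4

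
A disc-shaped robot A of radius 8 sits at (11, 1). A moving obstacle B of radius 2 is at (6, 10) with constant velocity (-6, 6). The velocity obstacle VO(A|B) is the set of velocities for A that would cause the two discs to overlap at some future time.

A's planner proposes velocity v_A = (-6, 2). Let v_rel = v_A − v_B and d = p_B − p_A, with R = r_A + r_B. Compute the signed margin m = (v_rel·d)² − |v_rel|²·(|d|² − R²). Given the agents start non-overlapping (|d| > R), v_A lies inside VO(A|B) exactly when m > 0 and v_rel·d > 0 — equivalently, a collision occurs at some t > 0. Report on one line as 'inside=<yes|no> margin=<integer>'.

d = (-5, 9),  |d|² = 106;  R = 8+2 = 10,  c = 106−10² = 6
v_rel = (0, -4),  |v_rel|² = 16;  v_rel·d = (0)·(-5) + (-4)·(9) = -36
16·t² + 72·t + 6 = 0  ⇒  m = (-36)² − 16·6 = 1200
m = 1200 > 0,  v_rel·d = -36 < 0  ⇒  outside

inside=no margin=1200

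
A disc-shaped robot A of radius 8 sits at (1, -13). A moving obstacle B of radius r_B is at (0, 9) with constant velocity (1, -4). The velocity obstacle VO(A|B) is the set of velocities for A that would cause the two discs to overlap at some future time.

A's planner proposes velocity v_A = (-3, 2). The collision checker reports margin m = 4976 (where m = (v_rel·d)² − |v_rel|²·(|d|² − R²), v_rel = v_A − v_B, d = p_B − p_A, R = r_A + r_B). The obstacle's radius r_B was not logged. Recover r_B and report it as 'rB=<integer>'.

m = 4976
d = (-1, 22);  v_rel = (-4, 6),  |v_rel|² = 52
v_rel×d = (-4)·(22) − (6)·(-1) = -82
since m = R²·52 − (-82)²:  R² = (6724 + 4976) / 52 = 225
R = √225 = 15  ⇒  r_B = 15 − 8 = 7

rB=7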